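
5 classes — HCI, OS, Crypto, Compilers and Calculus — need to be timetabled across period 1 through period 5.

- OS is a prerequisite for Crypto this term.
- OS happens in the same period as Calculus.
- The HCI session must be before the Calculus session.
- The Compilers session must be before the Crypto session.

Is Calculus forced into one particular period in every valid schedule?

Calculus can be period 2 (e.g. OS=period 2; HCI=period 1; Compilers=period 1; Crypto=period 3; Calculus=period 2) or period 3 (e.g. OS=period 3, Crypto=period 4, HCI=period 1, Compilers=period 1, Calculus=period 3).

No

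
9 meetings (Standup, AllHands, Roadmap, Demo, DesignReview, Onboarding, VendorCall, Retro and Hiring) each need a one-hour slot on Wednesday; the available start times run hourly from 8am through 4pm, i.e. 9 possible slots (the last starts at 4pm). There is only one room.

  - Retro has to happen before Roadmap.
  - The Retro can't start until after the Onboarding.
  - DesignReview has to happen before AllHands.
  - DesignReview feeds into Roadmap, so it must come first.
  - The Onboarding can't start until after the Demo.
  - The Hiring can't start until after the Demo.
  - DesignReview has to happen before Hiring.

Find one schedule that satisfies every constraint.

VendorCall=4pm, Retro=11am, Onboarding=10am, Demo=9am, Standup=3pm, DesignReview=8am, AllHands=2pm, Roadmap=12pm, Hiring=1pm

Checking: DesignReview(8am) before Hiring(1pm); Demo(9am) before Hiring(1pm); DesignReview(8am) before Roadmap(12pm); Demo(9am) before Onboarding(10am); Retro(11am) before Roadmap(12pm); Onboarding(10am) before Retro(11am); DesignReview(8am) before AllHands(2pm); max 1 per slot (cap 1).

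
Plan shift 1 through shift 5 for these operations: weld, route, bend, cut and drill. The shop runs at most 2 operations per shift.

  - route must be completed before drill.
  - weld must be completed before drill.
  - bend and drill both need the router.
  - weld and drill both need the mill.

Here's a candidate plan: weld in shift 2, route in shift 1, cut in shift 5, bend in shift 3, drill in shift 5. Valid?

bend and drill both need the router — holds.
The shop runs at most 2 operations per shift — holds.
weld must be completed before drill — holds.
weld and drill both need the mill — holds.
route must be completed before drill — holds.

Yes, all constraints hold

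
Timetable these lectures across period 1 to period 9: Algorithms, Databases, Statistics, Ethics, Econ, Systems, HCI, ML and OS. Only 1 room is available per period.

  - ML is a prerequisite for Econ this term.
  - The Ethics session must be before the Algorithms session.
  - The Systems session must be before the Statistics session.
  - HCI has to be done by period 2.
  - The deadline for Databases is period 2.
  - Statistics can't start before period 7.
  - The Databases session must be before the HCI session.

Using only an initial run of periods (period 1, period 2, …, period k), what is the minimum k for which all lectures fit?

The precedence chain requires at least 2 distinct periods.
With at most 1 per period and 9 lectures, at least 9 periods are needed.
Statistics can't be placed before period 7, so the schedule must run through at least period 7.
9 works (last occupied period: period 9): for example HCI -> period 2, Databases -> period 1, Algorithms -> period 4, Systems -> period 5, Statistics -> period 7, Econ -> period 8, Ethics -> period 3, ML -> period 6, OS -> period 9.

9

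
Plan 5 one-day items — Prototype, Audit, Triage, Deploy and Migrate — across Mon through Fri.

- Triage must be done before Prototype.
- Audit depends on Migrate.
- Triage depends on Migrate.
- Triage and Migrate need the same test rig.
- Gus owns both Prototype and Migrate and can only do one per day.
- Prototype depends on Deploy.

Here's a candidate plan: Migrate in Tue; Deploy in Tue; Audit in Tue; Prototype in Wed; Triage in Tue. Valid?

No. Triage and Migrate need the same test rig is not satisfied.

Triage and Migrate need the same test rig — violated.
Triage must be done before Prototype — holds.
Triage depends on Migrate — violated.
Audit depends on Migrate — violated.
Gus owns both Prototype and Migrate and can only do one per day — holds.
Prototype depends on Deploy — holds.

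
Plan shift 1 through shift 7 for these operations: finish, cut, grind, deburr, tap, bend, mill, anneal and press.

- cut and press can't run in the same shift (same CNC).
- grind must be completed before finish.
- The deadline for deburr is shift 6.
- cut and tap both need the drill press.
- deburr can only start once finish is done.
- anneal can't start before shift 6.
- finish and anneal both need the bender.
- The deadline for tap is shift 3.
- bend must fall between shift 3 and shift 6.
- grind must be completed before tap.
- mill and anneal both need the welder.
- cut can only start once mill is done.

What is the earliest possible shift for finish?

Precedence pushes finish to at least shift 2; downstream work caps finish at shift 5.
finish at shift 2 is achievable: press in shift 1; deburr in shift 3; finish in shift 2; grind in shift 1; anneal in shift 6; mill in shift 1; cut in shift 3; bend in shift 3; tap in shift 2.

shift 2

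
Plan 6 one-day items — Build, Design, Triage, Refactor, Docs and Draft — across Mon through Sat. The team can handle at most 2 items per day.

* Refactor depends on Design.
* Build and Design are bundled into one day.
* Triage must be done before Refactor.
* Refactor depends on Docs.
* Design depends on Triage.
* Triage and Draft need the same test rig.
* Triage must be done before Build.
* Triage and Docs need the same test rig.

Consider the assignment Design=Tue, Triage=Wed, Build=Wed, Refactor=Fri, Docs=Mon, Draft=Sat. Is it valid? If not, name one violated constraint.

Invalid. Design depends on Triage.

Triage must be done before Refactor — holds.
Triage and Draft need the same test rig — holds.
Refactor depends on Design — holds.
Design depends on Triage — violated.
Refactor depends on Docs — holds.
Triage and Docs need the same test rig — holds.
Build and Design are bundled into one day — violated.
Triage must be done before Build — violated.
The team can handle at most 2 items per day — holds.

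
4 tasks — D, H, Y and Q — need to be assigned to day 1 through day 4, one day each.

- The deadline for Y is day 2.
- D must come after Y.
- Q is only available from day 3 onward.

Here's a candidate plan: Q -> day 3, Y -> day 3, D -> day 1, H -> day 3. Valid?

No. D must come after Y is not satisfied.

Q is only available from day 3 onward — holds.
The deadline for Y is day 2 — violated.
D must come after Y — violated.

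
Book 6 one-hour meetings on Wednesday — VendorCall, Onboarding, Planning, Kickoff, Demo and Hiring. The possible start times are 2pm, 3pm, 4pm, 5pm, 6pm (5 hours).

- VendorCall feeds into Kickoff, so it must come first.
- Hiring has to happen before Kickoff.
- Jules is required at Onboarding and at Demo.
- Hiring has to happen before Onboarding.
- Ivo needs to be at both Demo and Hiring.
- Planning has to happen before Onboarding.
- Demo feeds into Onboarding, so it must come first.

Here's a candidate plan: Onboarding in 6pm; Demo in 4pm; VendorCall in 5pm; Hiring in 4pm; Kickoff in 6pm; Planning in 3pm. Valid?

VendorCall feeds into Kickoff, so it must come first — holds.
Demo feeds into Onboarding, so it must come first — holds.
Hiring has to happen before Kickoff — holds.
Hiring has to happen before Onboarding — holds.
Planning has to happen before Onboarding — holds.
Jules is required at Onboarding and at Demo — holds.
Ivo needs to be at both Demo and Hiring — violated.

No. Ivo needs to be at both Demo and Hiring is not satisfied.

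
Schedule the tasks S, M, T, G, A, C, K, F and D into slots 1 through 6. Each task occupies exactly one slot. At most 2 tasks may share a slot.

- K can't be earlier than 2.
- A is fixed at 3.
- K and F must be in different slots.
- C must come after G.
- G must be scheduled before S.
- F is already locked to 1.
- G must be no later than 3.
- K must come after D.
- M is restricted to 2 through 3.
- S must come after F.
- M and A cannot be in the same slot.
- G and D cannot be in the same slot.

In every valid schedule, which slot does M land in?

M's window is 2–3.
A is fixed at 3, and M can't share a slot with A.
So M must be 2.

2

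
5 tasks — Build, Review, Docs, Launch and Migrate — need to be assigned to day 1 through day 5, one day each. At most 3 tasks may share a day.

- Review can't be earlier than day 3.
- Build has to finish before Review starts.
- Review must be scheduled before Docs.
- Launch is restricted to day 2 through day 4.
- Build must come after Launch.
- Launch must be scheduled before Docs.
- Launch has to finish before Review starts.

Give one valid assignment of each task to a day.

Build in day 3, Review in day 4, Docs in day 5, Launch in day 2, Migrate in day 1

Checking: Launch(day 2) before Review(day 4); Review(day 4) before Docs(day 5); Launch(day 2) before Docs(day 5); Build(day 3) before Review(day 4); Launch(day 2) before Build(day 3); Launch=day 2 in [day 2,day 4]; Review=day 4 in [day 3,day 5]; max 1 per day (cap 3).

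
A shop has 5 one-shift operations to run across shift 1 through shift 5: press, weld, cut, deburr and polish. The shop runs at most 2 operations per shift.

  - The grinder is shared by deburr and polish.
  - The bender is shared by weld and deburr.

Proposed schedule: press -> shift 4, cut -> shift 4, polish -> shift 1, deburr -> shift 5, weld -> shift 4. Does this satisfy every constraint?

The shop runs at most 2 operations per shift — violated.
The grinder is shared by deburr and polish — holds.
The bender is shared by weld and deburr — holds.

No — it violates: The shop runs at most 2 operations per shift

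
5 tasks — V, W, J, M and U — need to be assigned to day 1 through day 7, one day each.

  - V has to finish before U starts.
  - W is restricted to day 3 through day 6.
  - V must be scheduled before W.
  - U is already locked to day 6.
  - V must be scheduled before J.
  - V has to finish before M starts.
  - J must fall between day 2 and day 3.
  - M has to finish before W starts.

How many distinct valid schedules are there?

26

Splitting on V: it can be day 1 (20), day 2 (6). Listing each branch's schedules as (W, J, M, U) by day number:
V=day 1: (3,2,2,6) (3,3,2,6) (4,2,2,6) (4,2,3,6) (4,3,2,6) (4,3,3,6) (5,2,2,6) (5,2,3,6) (5,2,4,6) (5,3,2,6) (5,3,3,6) (5,3,4,6) (6,2,2,6) (6,2,3,6) (6,2,4,6) (6,2,5,6) (6,3,2,6) (6,3,3,6) (6,3,4,6) (6,3,5,6) — 20.
V=day 2: (4,3,3,6) (5,3,3,6) (5,3,4,6) (6,3,3,6) (6,3,4,6) (6,3,5,6) — 6.
Summing: 20 + 6 = 26.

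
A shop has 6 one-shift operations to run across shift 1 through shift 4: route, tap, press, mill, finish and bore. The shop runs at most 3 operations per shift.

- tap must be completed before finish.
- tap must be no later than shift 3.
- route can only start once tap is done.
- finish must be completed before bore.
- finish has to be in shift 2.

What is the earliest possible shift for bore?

shift 3

Precedence pushes bore to at least shift 3.
bore at shift 3 is achievable: bore -> shift 3, mill -> shift 1, route -> shift 2, tap -> shift 1, press -> shift 1, finish -> shift 2.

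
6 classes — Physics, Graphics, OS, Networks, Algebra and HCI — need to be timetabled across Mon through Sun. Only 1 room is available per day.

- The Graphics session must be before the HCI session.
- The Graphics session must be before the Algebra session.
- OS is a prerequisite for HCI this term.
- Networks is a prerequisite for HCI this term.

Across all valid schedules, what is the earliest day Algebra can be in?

Tue

Precedence pushes Algebra to at least Tue.
Algebra at Tue is achievable: Graphics=Mon; OS=Wed; Networks=Thu; Physics=Sat; Algebra=Tue; HCI=Fri.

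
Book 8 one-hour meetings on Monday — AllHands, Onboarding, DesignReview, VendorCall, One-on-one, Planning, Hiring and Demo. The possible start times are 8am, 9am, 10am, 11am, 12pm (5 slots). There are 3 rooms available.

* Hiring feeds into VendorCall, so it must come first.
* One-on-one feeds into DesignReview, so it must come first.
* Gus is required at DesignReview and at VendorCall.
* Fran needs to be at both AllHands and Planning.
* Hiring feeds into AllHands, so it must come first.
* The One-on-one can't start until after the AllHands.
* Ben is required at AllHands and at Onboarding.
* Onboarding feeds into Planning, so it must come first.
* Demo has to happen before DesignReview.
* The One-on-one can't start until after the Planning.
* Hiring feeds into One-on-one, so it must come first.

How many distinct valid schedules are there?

32

Splitting on AllHands: it can be 9am (12), 10am (20). Listing each branch's schedules as (Onboarding, DesignReview, VendorCall, One-on-one, Planning, Hiring, Demo):
AllHands=9am: (8am,12pm,9am,11am,10am,8am,8am) (8am,12pm,9am,11am,10am,8am,9am) (8am,12pm,9am,11am,10am,8am,10am) (8am,12pm,9am,11am,10am,8am,11am) (8am,12pm,10am,11am,10am,8am,8am) (8am,12pm,10am,11am,10am,8am,9am) (8am,12pm,10am,11am,10am,8am,10am) (8am,12pm,10am,11am,10am,8am,11am) (8am,12pm,11am,11am,10am,8am,8am) (8am,12pm,11am,11am,10am,8am,9am) (8am,12pm,11am,11am,10am,8am,10am) (8am,12pm,11am,11am,10am,8am,11am) — 12.
AllHands=10am: (8am,12pm,9am,11am,9am,8am,8am) (8am,12pm,9am,11am,9am,8am,9am) (8am,12pm,9am,11am,9am,8am,10am) (8am,12pm,9am,11am,9am,8am,11am) (8am,12pm,10am,11am,9am,8am,8am) (8am,12pm,10am,11am,9am,8am,9am) (8am,12pm,10am,11am,9am,8am,10am) (8am,12pm,10am,11am,9am,8am,11am) (8am,12pm,10am,11am,9am,9am,8am) (8am,12pm,10am,11am,9am,9am,9am) (8am,12pm,10am,11am,9am,9am,10am) (8am,12pm,10am,11am,9am,9am,11am) (8am,12pm,11am,11am,9am,8am,8am) (8am,12pm,11am,11am,9am,8am,9am) (8am,12pm,11am,11am,9am,8am,10am) (8am,12pm,11am,11am,9am,8am,11am) (8am,12pm,11am,11am,9am,9am,8am) (8am,12pm,11am,11am,9am,9am,9am) (8am,12pm,11am,11am,9am,9am,10am) (8am,12pm,11am,11am,9am,9am,11am) — 20.
Summing: 12 + 20 = 32.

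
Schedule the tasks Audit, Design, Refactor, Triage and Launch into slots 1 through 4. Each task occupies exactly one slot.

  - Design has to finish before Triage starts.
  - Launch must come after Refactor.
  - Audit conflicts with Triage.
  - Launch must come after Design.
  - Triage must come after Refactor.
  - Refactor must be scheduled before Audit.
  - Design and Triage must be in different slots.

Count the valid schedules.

37

Splitting on Audit: it can be 2 (11), 3 (14), 4 (12). Listing each branch's schedules as (Design, Refactor, Triage, Launch):
Audit=2: (1,1,3,2) (1,1,3,3) (1,1,3,4) (1,1,4,2) (1,1,4,3) (1,1,4,4) (2,1,3,3) (2,1,3,4) (2,1,4,3) (2,1,4,4) (3,1,4,4) — 11.
Audit=3: (1,1,2,2) (1,1,2,3) (1,1,2,4) (1,1,4,2) (1,1,4,3) (1,1,4,4) (1,2,4,3) (1,2,4,4) (2,1,4,3) (2,1,4,4) (2,2,4,3) (2,2,4,4) (3,1,4,4) (3,2,4,4) — 14.
Audit=4: (1,1,2,2) (1,1,2,3) (1,1,2,4) (1,1,3,2) (1,1,3,3) (1,1,3,4) (1,2,3,3) (1,2,3,4) (2,1,3,3) (2,1,3,4) (2,2,3,3) (2,2,3,4) — 12.
Summing: 11 + 14 + 12 = 37.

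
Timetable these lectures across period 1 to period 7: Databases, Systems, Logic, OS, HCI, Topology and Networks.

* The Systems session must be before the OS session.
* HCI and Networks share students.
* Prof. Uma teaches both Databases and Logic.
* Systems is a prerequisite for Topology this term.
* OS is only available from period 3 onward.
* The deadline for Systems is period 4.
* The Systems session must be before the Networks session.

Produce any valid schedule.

Systems in period 1, OS in period 3, Databases in period 1, Topology in period 2, HCI in period 1, Logic in period 2, Networks in period 2

Checking: Systems(period 1) before OS(period 3); Systems(period 1) before Networks(period 2); Systems(period 1) before Topology(period 2); HCI(period 1) != Networks(period 2); Databases(period 1) != Logic(period 2); Systems=period 1 in [period 1,period 4]; OS=period 3 in [period 3,period 7].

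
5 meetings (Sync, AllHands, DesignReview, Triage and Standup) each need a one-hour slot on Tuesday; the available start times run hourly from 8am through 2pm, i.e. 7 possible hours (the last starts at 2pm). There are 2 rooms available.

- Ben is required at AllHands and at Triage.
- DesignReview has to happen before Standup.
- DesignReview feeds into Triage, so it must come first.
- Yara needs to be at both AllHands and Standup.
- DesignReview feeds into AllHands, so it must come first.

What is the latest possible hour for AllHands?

2pm

Precedence pushes AllHands to at least 9am.
AllHands at 2pm is achievable: AllHands=2pm, Triage=9am, DesignReview=8am, Sync=8am, Standup=9am.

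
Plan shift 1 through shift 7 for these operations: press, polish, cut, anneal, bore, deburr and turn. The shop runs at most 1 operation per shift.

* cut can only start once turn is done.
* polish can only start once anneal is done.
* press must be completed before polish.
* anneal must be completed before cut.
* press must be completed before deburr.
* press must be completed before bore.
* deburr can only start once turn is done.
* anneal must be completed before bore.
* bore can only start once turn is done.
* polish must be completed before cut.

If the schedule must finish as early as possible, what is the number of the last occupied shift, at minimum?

7

The precedence chain requires at least 3 distinct shifts.
With at most 1 per shift and 7 operations, at least 7 shifts are needed.
7 works (last occupied shift: shift 7): for example cut in shift 5; polish in shift 3; anneal in shift 2; deburr in shift 7; turn in shift 4; bore in shift 6; press in shift 1.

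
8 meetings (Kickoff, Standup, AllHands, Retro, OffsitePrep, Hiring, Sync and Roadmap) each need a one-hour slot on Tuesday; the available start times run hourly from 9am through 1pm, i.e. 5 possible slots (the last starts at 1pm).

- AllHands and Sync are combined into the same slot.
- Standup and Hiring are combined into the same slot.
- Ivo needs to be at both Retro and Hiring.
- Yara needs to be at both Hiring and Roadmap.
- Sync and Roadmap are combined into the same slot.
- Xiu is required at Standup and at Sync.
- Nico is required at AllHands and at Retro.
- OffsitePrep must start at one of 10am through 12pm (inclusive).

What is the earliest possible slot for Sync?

9am

Sync at 9am is achievable: Retro -> 11am; Roadmap -> 9am; Sync -> 9am; Standup -> 10am; Hiring -> 10am; AllHands -> 9am; Kickoff -> 9am; OffsitePrep -> 10am.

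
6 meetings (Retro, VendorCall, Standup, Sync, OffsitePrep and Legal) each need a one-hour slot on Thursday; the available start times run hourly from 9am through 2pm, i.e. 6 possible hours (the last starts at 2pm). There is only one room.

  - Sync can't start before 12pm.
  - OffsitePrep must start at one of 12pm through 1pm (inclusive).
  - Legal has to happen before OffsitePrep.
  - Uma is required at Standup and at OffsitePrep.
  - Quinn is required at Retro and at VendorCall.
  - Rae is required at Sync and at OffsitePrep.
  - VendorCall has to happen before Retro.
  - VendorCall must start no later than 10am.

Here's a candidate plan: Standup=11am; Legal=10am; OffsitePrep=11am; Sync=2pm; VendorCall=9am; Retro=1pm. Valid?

There is only one room — violated.
VendorCall must start no later than 10am — holds.
Sync can't start before 12pm — holds.
Uma is required at Standup and at OffsitePrep — violated.
OffsitePrep must start at one of 12pm through 1pm (inclusive) — violated.
Legal has to happen before OffsitePrep — holds.
Quinn is required at Retro and at VendorCall — holds.
Rae is required at Sync and at OffsitePrep — holds.
VendorCall has to happen before Retro — holds.

No — it violates: Uma is required at Standup and at OffsitePrep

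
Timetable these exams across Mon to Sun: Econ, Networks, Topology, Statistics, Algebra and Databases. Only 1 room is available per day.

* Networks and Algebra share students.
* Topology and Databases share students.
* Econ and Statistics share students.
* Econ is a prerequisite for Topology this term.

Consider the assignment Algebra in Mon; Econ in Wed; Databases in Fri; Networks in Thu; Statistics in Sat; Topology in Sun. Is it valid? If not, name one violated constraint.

Only 1 room is available per day — holds.
Topology and Databases share students — holds.
Econ is a prerequisite for Topology this term — holds.
Econ and Statistics share students — holds.
Networks and Algebra share students — holds.

Yes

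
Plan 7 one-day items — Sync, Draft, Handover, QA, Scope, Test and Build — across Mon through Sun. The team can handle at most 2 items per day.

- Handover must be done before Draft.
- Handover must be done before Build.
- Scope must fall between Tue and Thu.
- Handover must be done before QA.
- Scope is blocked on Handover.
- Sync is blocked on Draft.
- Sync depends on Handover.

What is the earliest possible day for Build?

Tue

Precedence pushes Build to at least Tue.
Build at Tue is achievable: Handover in Mon; Scope in Tue; Build in Tue; QA in Wed; Draft in Wed; Sync in Thu; Test in Mon.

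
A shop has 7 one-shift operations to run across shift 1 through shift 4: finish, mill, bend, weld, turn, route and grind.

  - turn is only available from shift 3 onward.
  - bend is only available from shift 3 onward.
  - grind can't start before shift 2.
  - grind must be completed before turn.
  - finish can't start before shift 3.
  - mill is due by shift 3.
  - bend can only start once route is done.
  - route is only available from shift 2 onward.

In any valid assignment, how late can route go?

Route is available from shift 2; downstream work caps route at shift 3.
route at shift 3 is achievable: turn -> shift 3; route -> shift 3; mill -> shift 1; grind -> shift 2; weld -> shift 1; finish -> shift 3; bend -> shift 4.

shift 3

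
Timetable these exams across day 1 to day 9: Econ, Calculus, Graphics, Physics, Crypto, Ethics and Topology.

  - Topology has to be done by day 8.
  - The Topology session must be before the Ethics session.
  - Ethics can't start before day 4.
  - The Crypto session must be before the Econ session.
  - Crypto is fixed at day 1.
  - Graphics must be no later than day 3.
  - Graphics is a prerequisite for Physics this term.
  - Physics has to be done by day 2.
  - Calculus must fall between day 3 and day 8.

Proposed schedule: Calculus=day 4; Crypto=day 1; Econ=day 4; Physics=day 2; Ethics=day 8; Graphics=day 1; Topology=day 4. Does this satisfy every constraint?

Crypto is fixed at day 1 — holds.
Graphics must be no later than day 3 — holds.
The Crypto session must be before the Econ session — holds.
Topology has to be done by day 8 — holds.
Ethics can't start before day 4 — holds.
Graphics is a prerequisite for Physics this term — holds.
Calculus must fall between day 3 and day 8 — holds.
The Topology session must be before the Ethics session — holds.
Physics has to be done by day 2 — holds.

Yes, all constraints hold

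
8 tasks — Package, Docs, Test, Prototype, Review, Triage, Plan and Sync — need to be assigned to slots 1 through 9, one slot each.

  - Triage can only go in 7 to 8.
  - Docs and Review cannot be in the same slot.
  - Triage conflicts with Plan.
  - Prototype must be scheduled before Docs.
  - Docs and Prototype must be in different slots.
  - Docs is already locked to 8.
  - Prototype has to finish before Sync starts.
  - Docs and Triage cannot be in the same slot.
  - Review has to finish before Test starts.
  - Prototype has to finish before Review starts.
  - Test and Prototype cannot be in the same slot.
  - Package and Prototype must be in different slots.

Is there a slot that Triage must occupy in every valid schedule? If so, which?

7

Triage's window is 7–8.
Docs is fixed at 8, and Triage can't share a slot with Docs.
So Triage must be 7.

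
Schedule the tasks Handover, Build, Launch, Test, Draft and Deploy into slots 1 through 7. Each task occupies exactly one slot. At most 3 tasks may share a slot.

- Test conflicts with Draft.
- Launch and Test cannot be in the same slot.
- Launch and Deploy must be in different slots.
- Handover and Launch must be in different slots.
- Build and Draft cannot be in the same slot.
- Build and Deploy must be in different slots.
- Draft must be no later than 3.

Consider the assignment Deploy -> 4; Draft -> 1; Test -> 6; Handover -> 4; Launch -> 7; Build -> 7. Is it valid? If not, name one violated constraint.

Valid

Launch and Test cannot be in the same slot — holds.
At most 3 tasks may share a slot — holds.
Launch and Deploy must be in different slots — holds.
Handover and Launch must be in different slots — holds.
Build and Deploy must be in different slots — holds.
Test conflicts with Draft — holds.
Draft must be no later than 3 — holds.
Build and Draft cannot be in the same slot — holds.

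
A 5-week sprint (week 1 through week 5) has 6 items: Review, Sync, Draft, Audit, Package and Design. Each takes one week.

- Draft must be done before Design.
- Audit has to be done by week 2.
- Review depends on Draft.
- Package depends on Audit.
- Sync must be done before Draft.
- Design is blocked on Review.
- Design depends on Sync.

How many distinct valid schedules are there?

35

Splitting on Review: it can be week 3 (14), week 4 (21). Listing each branch's schedules as (Sync, Draft, Audit, Package, Design) by week number:
Review=week 3: (1,2,1,2,4) (1,2,1,2,5) (1,2,1,3,4) (1,2,1,3,5) (1,2,1,4,4) (1,2,1,4,5) (1,2,1,5,4) (1,2,1,5,5) (1,2,2,3,4) (1,2,2,3,5) (1,2,2,4,4) (1,2,2,4,5) (1,2,2,5,4) (1,2,2,5,5) — 14.
Review=week 4: (1,2,1,2,5) (1,2,1,3,5) (1,2,1,4,5) (1,2,1,5,5) (1,2,2,3,5) (1,2,2,4,5) (1,2,2,5,5) (1,3,1,2,5) (1,3,1,3,5) (1,3,1,4,5) (1,3,1,5,5) (1,3,2,3,5) (1,3,2,4,5) (1,3,2,5,5) (2,3,1,2,5) (2,3,1,3,5) (2,3,1,4,5) (2,3,1,5,5) (2,3,2,3,5) (2,3,2,4,5) (2,3,2,5,5) — 21.
Summing: 14 + 21 = 35.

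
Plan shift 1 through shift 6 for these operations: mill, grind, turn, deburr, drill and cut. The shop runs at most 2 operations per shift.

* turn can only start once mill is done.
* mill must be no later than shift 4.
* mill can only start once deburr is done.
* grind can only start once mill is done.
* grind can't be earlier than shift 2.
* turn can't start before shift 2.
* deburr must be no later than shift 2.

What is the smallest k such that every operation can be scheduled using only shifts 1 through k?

3

The precedence chain requires at least 3 distinct shifts.
With at most 2 per shift and 6 operations, at least 3 shifts are needed.
3 works (last occupied shift: shift 3): for example mill=shift 2; drill=shift 1; grind=shift 3; cut=shift 2; turn=shift 3; deburr=shift 1.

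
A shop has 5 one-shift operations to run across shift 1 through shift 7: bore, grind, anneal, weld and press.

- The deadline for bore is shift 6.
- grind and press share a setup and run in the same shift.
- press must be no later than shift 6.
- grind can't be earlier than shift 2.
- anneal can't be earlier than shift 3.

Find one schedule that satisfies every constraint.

weld in shift 1, anneal in shift 3, bore in shift 1, grind in shift 2, press in shift 2

Checking: grind = press = shift 2; grind=shift 2 in [shift 2,shift 7]; press=shift 2 in [shift 1,shift 6]; anneal=shift 3 in [shift 3,shift 7]; bore=shift 1 in [shift 1,shift 6].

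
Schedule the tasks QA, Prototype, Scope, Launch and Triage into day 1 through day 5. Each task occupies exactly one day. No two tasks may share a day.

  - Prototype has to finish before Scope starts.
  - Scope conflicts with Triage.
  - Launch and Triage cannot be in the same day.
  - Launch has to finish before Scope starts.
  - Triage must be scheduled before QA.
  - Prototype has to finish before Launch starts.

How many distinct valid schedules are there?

10

Splitting on QA: it can be day 2 (1), day 3 (2), day 4 (3), day 5 (4). Listing each branch's schedules as (Prototype, Scope, Launch, Triage) by day number:
QA=day 2: (3,5,4,1) — 1.
QA=day 3: (1,5,4,2) (2,5,4,1) — 2.
QA=day 4: (1,5,2,3) (1,5,3,2) (2,5,3,1) — 3.
QA=day 5: (1,3,2,4) (1,4,2,3) (1,4,3,2) (2,4,3,1) — 4.
Summing: 1 + 2 + 3 + 4 = 10.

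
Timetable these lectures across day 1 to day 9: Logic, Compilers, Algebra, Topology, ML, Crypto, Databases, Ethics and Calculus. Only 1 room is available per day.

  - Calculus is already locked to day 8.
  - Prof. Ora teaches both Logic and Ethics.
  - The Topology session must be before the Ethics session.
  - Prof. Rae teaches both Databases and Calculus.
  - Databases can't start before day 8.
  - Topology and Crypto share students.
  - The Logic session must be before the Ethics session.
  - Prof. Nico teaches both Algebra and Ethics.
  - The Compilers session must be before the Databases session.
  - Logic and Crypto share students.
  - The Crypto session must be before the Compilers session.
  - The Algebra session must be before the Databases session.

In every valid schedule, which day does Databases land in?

day 9

Databases's window is day 8–day 9.
Calculus is fixed at day 8, and Databases can't share a day with Calculus.
So Databases must be day 9.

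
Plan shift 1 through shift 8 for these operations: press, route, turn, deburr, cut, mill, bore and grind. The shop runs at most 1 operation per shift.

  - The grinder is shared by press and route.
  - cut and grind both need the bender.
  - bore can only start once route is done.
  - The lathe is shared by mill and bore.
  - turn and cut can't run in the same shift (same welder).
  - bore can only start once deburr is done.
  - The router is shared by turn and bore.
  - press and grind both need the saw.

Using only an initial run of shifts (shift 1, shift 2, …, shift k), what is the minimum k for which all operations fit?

8 shifts

The precedence chain requires at least 2 distinct shifts.
With at most 1 per shift and 8 operations, at least 8 shifts are needed.
8 works (last occupied shift: shift 8): for example cut -> shift 6, grind -> shift 8, press -> shift 4, route -> shift 1, bore -> shift 3, deburr -> shift 2, mill -> shift 7, turn -> shift 5.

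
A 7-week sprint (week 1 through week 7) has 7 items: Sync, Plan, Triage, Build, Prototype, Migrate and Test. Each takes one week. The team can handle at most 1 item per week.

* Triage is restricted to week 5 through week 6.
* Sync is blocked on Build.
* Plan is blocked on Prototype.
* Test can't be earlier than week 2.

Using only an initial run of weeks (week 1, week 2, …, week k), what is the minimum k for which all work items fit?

The precedence chain requires at least 2 distinct weeks.
With at most 1 per week and 7 work items, at least 7 weeks are needed.
Triage can't be placed before week 5, so the schedule must run through at least week 5.
7 works (last occupied week: week 7): for example Test -> week 2; Plan -> week 6; Prototype -> week 4; Migrate -> week 7; Sync -> week 3; Build -> week 1; Triage -> week 5.

7 weeks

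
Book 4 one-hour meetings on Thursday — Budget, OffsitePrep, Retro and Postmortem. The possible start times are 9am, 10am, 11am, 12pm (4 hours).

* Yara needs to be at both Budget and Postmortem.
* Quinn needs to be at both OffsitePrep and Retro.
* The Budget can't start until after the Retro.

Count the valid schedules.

54

Splitting on Budget: it can be 10am (9), 11am (18), 12pm (27). Listing each branch's schedules as (OffsitePrep, Retro, Postmortem):
Budget=10am: (10am,9am,9am) (10am,9am,11am) (10am,9am,12pm) (11am,9am,9am) (11am,9am,11am) (11am,9am,12pm) (12pm,9am,9am) (12pm,9am,11am) (12pm,9am,12pm) — 9.
Budget=11am: (9am,10am,9am) (9am,10am,10am) (9am,10am,12pm) (10am,9am,9am) (10am,9am,10am) (10am,9am,12pm) (11am,9am,9am) (11am,9am,10am) (11am,9am,12pm) (11am,10am,9am) (11am,10am,10am) (11am,10am,12pm) (12pm,9am,9am) (12pm,9am,10am) (12pm,9am,12pm) (12pm,10am,9am) (12pm,10am,10am) (12pm,10am,12pm) — 18.
Budget=12pm: (9am,10am,9am) (9am,10am,10am) (9am,10am,11am) (9am,11am,9am) (9am,11am,10am) (9am,11am,11am) (10am,9am,9am) (10am,9am,10am) (10am,9am,11am) (10am,11am,9am) (10am,11am,10am) (10am,11am,11am) (11am,9am,9am) (11am,9am,10am) (11am,9am,11am) (11am,10am,9am) (11am,10am,10am) (11am,10am,11am) (12pm,9am,9am) (12pm,9am,10am) (12pm,9am,11am) (12pm,10am,9am) (12pm,10am,10am) (12pm,10am,11am) (12pm,11am,9am) (12pm,11am,10am) (12pm,11am,11am) — 27.
Summing: 9 + 18 + 27 = 54.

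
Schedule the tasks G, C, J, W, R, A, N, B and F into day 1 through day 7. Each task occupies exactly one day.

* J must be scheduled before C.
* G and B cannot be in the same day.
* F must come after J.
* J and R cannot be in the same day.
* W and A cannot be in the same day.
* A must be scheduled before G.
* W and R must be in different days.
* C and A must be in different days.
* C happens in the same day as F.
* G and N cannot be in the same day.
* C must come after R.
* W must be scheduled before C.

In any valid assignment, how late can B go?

day 7

B at day 7 is achievable: A -> day 2; C -> day 3; F -> day 3; G -> day 3; J -> day 1; B -> day 7; R -> day 2; N -> day 1; W -> day 1.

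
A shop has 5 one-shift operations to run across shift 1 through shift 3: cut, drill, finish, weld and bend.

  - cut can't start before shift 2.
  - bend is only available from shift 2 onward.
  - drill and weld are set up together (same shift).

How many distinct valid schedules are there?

36

Splitting on cut: it can be shift 2 (18), shift 3 (18). Listing each branch's schedules as (drill, finish, weld, bend) by shift number:
cut=shift 2: (1,1,1,2) (1,1,1,3) (1,2,1,2) (1,2,1,3) (1,3,1,2) (1,3,1,3) (2,1,2,2) (2,1,2,3) (2,2,2,2) (2,2,2,3) (2,3,2,2) (2,3,2,3) (3,1,3,2) (3,1,3,3) (3,2,3,2) (3,2,3,3) (3,3,3,2) (3,3,3,3) — 18.
cut=shift 3: (1,1,1,2) (1,1,1,3) (1,2,1,2) (1,2,1,3) (1,3,1,2) (1,3,1,3) (2,1,2,2) (2,1,2,3) (2,2,2,2) (2,2,2,3) (2,3,2,2) (2,3,2,3) (3,1,3,2) (3,1,3,3) (3,2,3,2) (3,2,3,3) (3,3,3,2) (3,3,3,3) — 18.
Summing: 18 + 18 = 36.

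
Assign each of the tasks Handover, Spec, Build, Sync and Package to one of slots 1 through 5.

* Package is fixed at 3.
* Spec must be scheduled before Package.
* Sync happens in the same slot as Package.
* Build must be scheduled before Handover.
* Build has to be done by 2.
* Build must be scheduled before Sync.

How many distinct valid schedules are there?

Splitting on Handover: it can be 2 (2), 3 (4), 4 (4), 5 (4). Listing each branch's schedules as (Spec, Build, Sync, Package):
Handover=2: (1,1,3,3) (2,1,3,3) — 2.
Handover=3: (1,1,3,3) (1,2,3,3) (2,1,3,3) (2,2,3,3) — 4.
Handover=4: (1,1,3,3) (1,2,3,3) (2,1,3,3) (2,2,3,3) — 4.
Handover=5: (1,1,3,3) (1,2,3,3) (2,1,3,3) (2,2,3,3) — 4.
Summing: 2 + 4 + 4 + 4 = 14.

14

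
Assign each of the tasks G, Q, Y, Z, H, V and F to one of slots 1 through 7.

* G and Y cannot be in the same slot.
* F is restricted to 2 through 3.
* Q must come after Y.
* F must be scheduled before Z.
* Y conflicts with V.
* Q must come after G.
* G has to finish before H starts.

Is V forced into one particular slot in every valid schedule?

No

V can be 1 (e.g. Q=3; G=1; Y=2; F=2; H=2; Z=3; V=1) or 2 (e.g. Y=3; V=2; Q=4; F=2; Z=3; H=2; G=1).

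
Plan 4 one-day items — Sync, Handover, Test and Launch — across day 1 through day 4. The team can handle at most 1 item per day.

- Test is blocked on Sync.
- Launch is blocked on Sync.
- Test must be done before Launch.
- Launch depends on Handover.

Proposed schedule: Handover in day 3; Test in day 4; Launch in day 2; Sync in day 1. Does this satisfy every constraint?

No — it violates: Test must be done before Launch

Launch is blocked on Sync — holds.
The team can handle at most 1 item per day — holds.
Test must be done before Launch — violated.
Test is blocked on Sync — holds.
Launch depends on Handover — violated.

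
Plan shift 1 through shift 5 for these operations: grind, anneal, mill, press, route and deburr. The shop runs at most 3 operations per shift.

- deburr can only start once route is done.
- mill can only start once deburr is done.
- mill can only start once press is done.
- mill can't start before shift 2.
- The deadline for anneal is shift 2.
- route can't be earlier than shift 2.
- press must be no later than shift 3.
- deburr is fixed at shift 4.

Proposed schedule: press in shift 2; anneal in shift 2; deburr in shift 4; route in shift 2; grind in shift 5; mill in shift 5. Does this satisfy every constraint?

press must be no later than shift 3 — holds.
route can't be earlier than shift 2 — holds.
deburr is fixed at shift 4 — holds.
mill can only start once press is done — holds.
The shop runs at most 3 operations per shift — holds.
deburr can only start once route is done — holds.
mill can only start once deburr is done — holds.
mill can't start before shift 2 — holds.
The deadline for anneal is shift 2 — holds.

Yes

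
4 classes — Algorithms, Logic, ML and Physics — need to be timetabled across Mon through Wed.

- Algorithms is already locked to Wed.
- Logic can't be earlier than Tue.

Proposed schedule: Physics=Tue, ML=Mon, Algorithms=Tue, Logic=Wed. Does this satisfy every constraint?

No — it violates: Algorithms is already locked to Wed

Algorithms is already locked to Wed — violated.
Logic can't be earlier than Tue — holds.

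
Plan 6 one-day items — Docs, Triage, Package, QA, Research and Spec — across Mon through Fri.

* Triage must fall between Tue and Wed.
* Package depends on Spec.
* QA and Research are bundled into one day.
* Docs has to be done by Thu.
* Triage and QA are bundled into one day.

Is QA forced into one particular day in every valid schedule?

No

QA can be Tue (e.g. Docs in Mon; Research in Tue; Triage in Tue; QA in Tue; Spec in Mon; Package in Tue) or Wed (e.g. QA -> Wed, Triage -> Wed, Docs -> Mon, Package -> Tue, Spec -> Mon, Research -> Wed).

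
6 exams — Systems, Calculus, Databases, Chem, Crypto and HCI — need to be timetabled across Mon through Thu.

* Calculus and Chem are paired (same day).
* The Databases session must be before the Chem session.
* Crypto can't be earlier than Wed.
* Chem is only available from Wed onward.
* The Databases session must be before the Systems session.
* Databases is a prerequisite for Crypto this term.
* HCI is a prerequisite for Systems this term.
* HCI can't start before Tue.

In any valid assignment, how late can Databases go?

Wed

Downstream work caps Databases at Wed.
Databases at Wed is achievable: Systems in Thu, Calculus in Thu, Databases in Wed, Chem in Thu, Crypto in Thu, HCI in Tue.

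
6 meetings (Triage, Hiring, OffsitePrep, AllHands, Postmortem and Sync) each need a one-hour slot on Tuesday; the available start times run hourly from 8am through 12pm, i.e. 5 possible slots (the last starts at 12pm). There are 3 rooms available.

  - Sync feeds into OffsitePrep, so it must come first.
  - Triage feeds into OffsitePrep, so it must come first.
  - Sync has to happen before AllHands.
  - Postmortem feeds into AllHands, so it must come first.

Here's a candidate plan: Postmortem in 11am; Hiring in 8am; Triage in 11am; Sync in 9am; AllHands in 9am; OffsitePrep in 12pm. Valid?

No. Postmortem feeds into AllHands, so it must come first is not satisfied.

Triage feeds into OffsitePrep, so it must come first — holds.
Sync has to happen before AllHands — violated.
There are 3 rooms available — holds.
Postmortem feeds into AllHands, so it must come first — violated.
Sync feeds into OffsitePrep, so it must come first — holds.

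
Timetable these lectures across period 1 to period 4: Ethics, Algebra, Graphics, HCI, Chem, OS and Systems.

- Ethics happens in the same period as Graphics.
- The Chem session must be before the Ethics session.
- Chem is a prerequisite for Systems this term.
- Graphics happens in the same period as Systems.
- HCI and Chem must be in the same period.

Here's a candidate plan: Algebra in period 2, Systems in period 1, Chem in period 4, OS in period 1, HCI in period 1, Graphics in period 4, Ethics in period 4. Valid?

No — it violates: Chem is a prerequisite for Systems this term

HCI and Chem must be in the same period — violated.
Chem is a prerequisite for Systems this term — violated.
The Chem session must be before the Ethics session — violated.
Graphics happens in the same period as Systems — violated.
Ethics happens in the same period as Graphics — holds.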